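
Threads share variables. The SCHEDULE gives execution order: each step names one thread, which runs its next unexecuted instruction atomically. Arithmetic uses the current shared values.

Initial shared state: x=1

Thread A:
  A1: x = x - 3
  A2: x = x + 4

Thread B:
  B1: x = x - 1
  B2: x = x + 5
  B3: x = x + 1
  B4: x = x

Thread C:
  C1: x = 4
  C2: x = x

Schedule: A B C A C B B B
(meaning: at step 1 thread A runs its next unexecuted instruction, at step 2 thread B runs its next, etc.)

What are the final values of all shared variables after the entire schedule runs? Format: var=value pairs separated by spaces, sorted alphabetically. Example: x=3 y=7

Step 1: thread A executes A1 (x = x - 3). Shared: x=-2. PCs: A@1 B@0 C@0
Step 2: thread B executes B1 (x = x - 1). Shared: x=-3. PCs: A@1 B@1 C@0
Step 3: thread C executes C1 (x = 4). Shared: x=4. PCs: A@1 B@1 C@1
Step 4: thread A executes A2 (x = x + 4). Shared: x=8. PCs: A@2 B@1 C@1
Step 5: thread C executes C2 (x = x). Shared: x=8. PCs: A@2 B@1 C@2
Step 6: thread B executes B2 (x = x + 5). Shared: x=13. PCs: A@2 B@2 C@2
Step 7: thread B executes B3 (x = x + 1). Shared: x=14. PCs: A@2 B@3 C@2
Step 8: thread B executes B4 (x = x). Shared: x=14. PCs: A@2 B@4 C@2

Answer: x=14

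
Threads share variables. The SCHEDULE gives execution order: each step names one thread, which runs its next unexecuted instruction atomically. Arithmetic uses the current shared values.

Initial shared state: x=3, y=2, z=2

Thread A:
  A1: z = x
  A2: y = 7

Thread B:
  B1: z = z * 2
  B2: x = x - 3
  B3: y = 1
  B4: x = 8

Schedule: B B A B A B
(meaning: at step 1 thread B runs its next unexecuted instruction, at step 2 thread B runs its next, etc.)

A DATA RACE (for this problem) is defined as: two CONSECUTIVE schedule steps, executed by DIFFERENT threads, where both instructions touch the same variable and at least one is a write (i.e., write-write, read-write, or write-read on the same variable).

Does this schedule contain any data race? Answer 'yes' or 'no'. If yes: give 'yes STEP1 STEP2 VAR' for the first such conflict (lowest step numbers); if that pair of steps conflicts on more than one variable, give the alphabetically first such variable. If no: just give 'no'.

Steps 1,2: same thread (B). No race.
Steps 2,3: B(x = x - 3) vs A(z = x). RACE on x (W-R).
Steps 3,4: A(r=x,w=z) vs B(r=-,w=y). No conflict.
Steps 4,5: B(y = 1) vs A(y = 7). RACE on y (W-W).
Steps 5,6: A(r=-,w=y) vs B(r=-,w=x). No conflict.
First conflict at steps 2,3.

Answer: yes 2 3 x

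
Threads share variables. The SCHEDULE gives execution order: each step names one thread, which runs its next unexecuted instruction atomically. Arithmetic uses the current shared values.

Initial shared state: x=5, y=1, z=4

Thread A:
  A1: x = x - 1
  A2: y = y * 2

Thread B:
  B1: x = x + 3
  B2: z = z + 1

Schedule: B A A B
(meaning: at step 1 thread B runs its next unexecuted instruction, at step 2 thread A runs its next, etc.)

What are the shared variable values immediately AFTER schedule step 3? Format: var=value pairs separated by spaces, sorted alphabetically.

Answer: x=7 y=2 z=4

Derivation:
Step 1: thread B executes B1 (x = x + 3). Shared: x=8 y=1 z=4. PCs: A@0 B@1
Step 2: thread A executes A1 (x = x - 1). Shared: x=7 y=1 z=4. PCs: A@1 B@1
Step 3: thread A executes A2 (y = y * 2). Shared: x=7 y=2 z=4. PCs: A@2 B@1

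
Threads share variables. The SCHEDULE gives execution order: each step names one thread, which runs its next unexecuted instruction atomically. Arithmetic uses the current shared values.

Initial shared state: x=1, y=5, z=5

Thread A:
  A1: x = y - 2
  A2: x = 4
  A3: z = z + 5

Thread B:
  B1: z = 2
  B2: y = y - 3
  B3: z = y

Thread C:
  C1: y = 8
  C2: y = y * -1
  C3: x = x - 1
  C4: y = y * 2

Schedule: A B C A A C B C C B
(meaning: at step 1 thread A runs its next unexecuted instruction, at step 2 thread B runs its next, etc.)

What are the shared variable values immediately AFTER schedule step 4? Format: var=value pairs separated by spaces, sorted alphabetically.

Step 1: thread A executes A1 (x = y - 2). Shared: x=3 y=5 z=5. PCs: A@1 B@0 C@0
Step 2: thread B executes B1 (z = 2). Shared: x=3 y=5 z=2. PCs: A@1 B@1 C@0
Step 3: thread C executes C1 (y = 8). Shared: x=3 y=8 z=2. PCs: A@1 B@1 C@1
Step 4: thread A executes A2 (x = 4). Shared: x=4 y=8 z=2. PCs: A@2 B@1 C@1

Answer: x=4 y=8 z=2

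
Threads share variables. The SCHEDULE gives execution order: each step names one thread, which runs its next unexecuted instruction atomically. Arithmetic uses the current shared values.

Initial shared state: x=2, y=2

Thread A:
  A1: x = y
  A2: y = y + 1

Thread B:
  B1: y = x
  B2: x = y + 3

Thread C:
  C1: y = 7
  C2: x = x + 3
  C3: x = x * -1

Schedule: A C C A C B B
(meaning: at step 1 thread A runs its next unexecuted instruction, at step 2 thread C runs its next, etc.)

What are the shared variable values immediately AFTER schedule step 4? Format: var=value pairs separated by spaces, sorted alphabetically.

Answer: x=5 y=8

Derivation:
Step 1: thread A executes A1 (x = y). Shared: x=2 y=2. PCs: A@1 B@0 C@0
Step 2: thread C executes C1 (y = 7). Shared: x=2 y=7. PCs: A@1 B@0 C@1
Step 3: thread C executes C2 (x = x + 3). Shared: x=5 y=7. PCs: A@1 B@0 C@2
Step 4: thread A executes A2 (y = y + 1). Shared: x=5 y=8. PCs: A@2 B@0 C@2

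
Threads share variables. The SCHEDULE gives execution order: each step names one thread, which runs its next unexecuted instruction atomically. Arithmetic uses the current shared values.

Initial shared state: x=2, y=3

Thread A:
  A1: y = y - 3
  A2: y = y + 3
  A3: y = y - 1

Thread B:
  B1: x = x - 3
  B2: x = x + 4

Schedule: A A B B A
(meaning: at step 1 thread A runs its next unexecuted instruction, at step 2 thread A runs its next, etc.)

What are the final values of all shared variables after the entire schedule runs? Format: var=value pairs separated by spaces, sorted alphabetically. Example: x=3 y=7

Answer: x=3 y=2

Derivation:
Step 1: thread A executes A1 (y = y - 3). Shared: x=2 y=0. PCs: A@1 B@0
Step 2: thread A executes A2 (y = y + 3). Shared: x=2 y=3. PCs: A@2 B@0
Step 3: thread B executes B1 (x = x - 3). Shared: x=-1 y=3. PCs: A@2 B@1
Step 4: thread B executes B2 (x = x + 4). Shared: x=3 y=3. PCs: A@2 B@2
Step 5: thread A executes A3 (y = y - 1). Shared: x=3 y=2. PCs: A@3 B@2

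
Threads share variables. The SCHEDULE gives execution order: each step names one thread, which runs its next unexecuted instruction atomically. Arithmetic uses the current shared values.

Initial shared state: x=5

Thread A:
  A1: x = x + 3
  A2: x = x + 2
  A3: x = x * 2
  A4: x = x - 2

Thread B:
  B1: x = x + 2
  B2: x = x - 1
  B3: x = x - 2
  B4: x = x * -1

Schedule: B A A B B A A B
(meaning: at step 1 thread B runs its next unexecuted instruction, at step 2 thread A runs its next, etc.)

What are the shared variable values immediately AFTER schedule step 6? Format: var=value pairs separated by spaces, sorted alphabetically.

Answer: x=18

Derivation:
Step 1: thread B executes B1 (x = x + 2). Shared: x=7. PCs: A@0 B@1
Step 2: thread A executes A1 (x = x + 3). Shared: x=10. PCs: A@1 B@1
Step 3: thread A executes A2 (x = x + 2). Shared: x=12. PCs: A@2 B@1
Step 4: thread B executes B2 (x = x - 1). Shared: x=11. PCs: A@2 B@2
Step 5: thread B executes B3 (x = x - 2). Shared: x=9. PCs: A@2 B@3
Step 6: thread A executes A3 (x = x * 2). Shared: x=18. PCs: A@3 B@3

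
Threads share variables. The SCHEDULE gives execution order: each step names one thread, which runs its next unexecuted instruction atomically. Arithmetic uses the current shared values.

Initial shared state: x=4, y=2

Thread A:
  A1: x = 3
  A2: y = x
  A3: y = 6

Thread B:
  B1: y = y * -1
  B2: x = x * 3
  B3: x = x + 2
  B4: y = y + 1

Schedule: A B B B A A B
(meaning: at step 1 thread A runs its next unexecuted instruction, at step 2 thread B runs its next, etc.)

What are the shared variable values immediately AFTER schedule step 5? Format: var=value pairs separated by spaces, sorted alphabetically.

Answer: x=11 y=11

Derivation:
Step 1: thread A executes A1 (x = 3). Shared: x=3 y=2. PCs: A@1 B@0
Step 2: thread B executes B1 (y = y * -1). Shared: x=3 y=-2. PCs: A@1 B@1
Step 3: thread B executes B2 (x = x * 3). Shared: x=9 y=-2. PCs: A@1 B@2
Step 4: thread B executes B3 (x = x + 2). Shared: x=11 y=-2. PCs: A@1 B@3
Step 5: thread A executes A2 (y = x). Shared: x=11 y=11. PCs: A@2 B@3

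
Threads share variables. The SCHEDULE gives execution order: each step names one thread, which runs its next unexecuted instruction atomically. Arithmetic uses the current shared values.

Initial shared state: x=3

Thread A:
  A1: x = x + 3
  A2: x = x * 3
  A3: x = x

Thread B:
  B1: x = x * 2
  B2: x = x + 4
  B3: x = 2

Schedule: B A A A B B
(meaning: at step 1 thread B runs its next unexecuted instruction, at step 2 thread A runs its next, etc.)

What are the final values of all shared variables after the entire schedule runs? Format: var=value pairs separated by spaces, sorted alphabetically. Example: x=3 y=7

Answer: x=2

Derivation:
Step 1: thread B executes B1 (x = x * 2). Shared: x=6. PCs: A@0 B@1
Step 2: thread A executes A1 (x = x + 3). Shared: x=9. PCs: A@1 B@1
Step 3: thread A executes A2 (x = x * 3). Shared: x=27. PCs: A@2 B@1
Step 4: thread A executes A3 (x = x). Shared: x=27. PCs: A@3 B@1
Step 5: thread B executes B2 (x = x + 4). Shared: x=31. PCs: A@3 B@2
Step 6: thread B executes B3 (x = 2). Shared: x=2. PCs: A@3 B@3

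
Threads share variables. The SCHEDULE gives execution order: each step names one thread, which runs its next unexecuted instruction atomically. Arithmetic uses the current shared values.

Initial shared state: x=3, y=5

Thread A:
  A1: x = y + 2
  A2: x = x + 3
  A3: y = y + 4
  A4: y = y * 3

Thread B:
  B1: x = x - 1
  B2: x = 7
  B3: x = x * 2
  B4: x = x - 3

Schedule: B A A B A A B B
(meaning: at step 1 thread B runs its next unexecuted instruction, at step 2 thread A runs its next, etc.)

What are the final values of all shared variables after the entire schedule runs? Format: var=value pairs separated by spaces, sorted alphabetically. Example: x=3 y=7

Step 1: thread B executes B1 (x = x - 1). Shared: x=2 y=5. PCs: A@0 B@1
Step 2: thread A executes A1 (x = y + 2). Shared: x=7 y=5. PCs: A@1 B@1
Step 3: thread A executes A2 (x = x + 3). Shared: x=10 y=5. PCs: A@2 B@1
Step 4: thread B executes B2 (x = 7). Shared: x=7 y=5. PCs: A@2 B@2
Step 5: thread A executes A3 (y = y + 4). Shared: x=7 y=9. PCs: A@3 B@2
Step 6: thread A executes A4 (y = y * 3). Shared: x=7 y=27. PCs: A@4 B@2
Step 7: thread B executes B3 (x = x * 2). Shared: x=14 y=27. PCs: A@4 B@3
Step 8: thread B executes B4 (x = x - 3). Shared: x=11 y=27. PCs: A@4 B@4

Answer: x=11 y=27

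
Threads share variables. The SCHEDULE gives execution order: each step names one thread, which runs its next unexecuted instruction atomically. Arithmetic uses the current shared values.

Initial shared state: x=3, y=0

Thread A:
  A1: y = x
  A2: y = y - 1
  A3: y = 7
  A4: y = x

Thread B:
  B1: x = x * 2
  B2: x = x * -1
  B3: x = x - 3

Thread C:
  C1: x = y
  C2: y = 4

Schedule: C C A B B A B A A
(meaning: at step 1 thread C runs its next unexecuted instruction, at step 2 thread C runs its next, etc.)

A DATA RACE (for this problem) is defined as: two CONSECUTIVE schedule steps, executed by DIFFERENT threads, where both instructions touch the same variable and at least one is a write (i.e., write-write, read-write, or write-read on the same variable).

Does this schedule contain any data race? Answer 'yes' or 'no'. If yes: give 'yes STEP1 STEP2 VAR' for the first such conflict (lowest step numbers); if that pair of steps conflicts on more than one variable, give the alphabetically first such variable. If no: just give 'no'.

Answer: yes 2 3 y

Derivation:
Steps 1,2: same thread (C). No race.
Steps 2,3: C(y = 4) vs A(y = x). RACE on y (W-W).
Steps 3,4: A(y = x) vs B(x = x * 2). RACE on x (R-W).
Steps 4,5: same thread (B). No race.
Steps 5,6: B(r=x,w=x) vs A(r=y,w=y). No conflict.
Steps 6,7: A(r=y,w=y) vs B(r=x,w=x). No conflict.
Steps 7,8: B(r=x,w=x) vs A(r=-,w=y). No conflict.
Steps 8,9: same thread (A). No race.
First conflict at steps 2,3.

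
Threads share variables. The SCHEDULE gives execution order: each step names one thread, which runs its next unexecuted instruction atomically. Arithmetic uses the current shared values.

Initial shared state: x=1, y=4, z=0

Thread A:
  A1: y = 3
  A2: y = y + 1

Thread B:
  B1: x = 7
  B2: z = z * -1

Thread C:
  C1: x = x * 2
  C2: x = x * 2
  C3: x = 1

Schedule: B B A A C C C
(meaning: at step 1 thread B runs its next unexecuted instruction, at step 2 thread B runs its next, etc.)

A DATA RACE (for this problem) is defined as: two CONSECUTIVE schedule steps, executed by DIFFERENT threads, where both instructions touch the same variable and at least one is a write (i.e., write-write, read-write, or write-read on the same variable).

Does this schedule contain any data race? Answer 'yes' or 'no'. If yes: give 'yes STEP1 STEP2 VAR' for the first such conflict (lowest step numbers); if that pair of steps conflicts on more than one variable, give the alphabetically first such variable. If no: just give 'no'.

Steps 1,2: same thread (B). No race.
Steps 2,3: B(r=z,w=z) vs A(r=-,w=y). No conflict.
Steps 3,4: same thread (A). No race.
Steps 4,5: A(r=y,w=y) vs C(r=x,w=x). No conflict.
Steps 5,6: same thread (C). No race.
Steps 6,7: same thread (C). No race.

Answer: no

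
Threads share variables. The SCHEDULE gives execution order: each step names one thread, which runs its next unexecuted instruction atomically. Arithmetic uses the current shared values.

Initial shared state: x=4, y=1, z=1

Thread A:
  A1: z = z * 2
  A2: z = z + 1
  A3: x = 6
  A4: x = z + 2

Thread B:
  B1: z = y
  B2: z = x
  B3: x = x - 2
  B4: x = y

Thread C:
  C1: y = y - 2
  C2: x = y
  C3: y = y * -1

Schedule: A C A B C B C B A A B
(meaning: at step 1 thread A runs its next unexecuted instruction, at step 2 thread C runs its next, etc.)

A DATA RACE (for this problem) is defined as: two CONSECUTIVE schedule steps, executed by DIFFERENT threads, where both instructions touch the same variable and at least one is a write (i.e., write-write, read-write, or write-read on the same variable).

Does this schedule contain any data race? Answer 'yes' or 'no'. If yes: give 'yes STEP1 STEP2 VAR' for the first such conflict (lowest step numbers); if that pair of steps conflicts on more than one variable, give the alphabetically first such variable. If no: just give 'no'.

Answer: yes 3 4 z

Derivation:
Steps 1,2: A(r=z,w=z) vs C(r=y,w=y). No conflict.
Steps 2,3: C(r=y,w=y) vs A(r=z,w=z). No conflict.
Steps 3,4: A(z = z + 1) vs B(z = y). RACE on z (W-W).
Steps 4,5: B(r=y,w=z) vs C(r=y,w=x). No conflict.
Steps 5,6: C(x = y) vs B(z = x). RACE on x (W-R).
Steps 6,7: B(r=x,w=z) vs C(r=y,w=y). No conflict.
Steps 7,8: C(r=y,w=y) vs B(r=x,w=x). No conflict.
Steps 8,9: B(x = x - 2) vs A(x = 6). RACE on x (W-W).
Steps 9,10: same thread (A). No race.
Steps 10,11: A(x = z + 2) vs B(x = y). RACE on x (W-W).
First conflict at steps 3,4.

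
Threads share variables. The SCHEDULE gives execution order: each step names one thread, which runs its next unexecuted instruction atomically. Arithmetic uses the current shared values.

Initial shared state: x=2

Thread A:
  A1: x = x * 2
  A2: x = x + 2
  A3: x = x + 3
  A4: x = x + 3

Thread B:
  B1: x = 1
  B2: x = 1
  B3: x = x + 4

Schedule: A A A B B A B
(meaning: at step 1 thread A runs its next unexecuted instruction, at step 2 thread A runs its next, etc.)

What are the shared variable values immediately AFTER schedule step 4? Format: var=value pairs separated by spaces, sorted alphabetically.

Answer: x=1

Derivation:
Step 1: thread A executes A1 (x = x * 2). Shared: x=4. PCs: A@1 B@0
Step 2: thread A executes A2 (x = x + 2). Shared: x=6. PCs: A@2 B@0
Step 3: thread A executes A3 (x = x + 3). Shared: x=9. PCs: A@3 B@0
Step 4: thread B executes B1 (x = 1). Shared: x=1. PCs: A@3 B@1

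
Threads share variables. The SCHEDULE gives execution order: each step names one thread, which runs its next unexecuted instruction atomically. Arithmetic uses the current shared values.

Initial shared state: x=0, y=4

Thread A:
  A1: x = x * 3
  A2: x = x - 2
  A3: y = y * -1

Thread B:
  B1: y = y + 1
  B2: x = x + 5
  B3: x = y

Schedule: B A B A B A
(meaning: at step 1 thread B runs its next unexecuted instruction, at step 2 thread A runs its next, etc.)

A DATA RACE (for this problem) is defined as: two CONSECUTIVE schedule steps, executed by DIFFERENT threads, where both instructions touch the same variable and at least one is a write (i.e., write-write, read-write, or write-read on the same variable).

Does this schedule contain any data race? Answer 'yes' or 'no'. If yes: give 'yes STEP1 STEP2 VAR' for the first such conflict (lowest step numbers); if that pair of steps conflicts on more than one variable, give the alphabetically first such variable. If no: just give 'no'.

Answer: yes 2 3 x

Derivation:
Steps 1,2: B(r=y,w=y) vs A(r=x,w=x). No conflict.
Steps 2,3: A(x = x * 3) vs B(x = x + 5). RACE on x (W-W).
Steps 3,4: B(x = x + 5) vs A(x = x - 2). RACE on x (W-W).
Steps 4,5: A(x = x - 2) vs B(x = y). RACE on x (W-W).
Steps 5,6: B(x = y) vs A(y = y * -1). RACE on y (R-W).
First conflict at steps 2,3.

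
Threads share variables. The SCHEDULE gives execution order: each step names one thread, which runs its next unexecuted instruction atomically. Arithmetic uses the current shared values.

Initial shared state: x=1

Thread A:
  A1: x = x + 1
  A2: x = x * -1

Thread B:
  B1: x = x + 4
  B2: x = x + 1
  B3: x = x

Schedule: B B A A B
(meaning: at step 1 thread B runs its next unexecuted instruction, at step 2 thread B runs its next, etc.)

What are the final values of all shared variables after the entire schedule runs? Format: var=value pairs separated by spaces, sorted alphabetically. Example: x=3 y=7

Answer: x=-7

Derivation:
Step 1: thread B executes B1 (x = x + 4). Shared: x=5. PCs: A@0 B@1
Step 2: thread B executes B2 (x = x + 1). Shared: x=6. PCs: A@0 B@2
Step 3: thread A executes A1 (x = x + 1). Shared: x=7. PCs: A@1 B@2
Step 4: thread A executes A2 (x = x * -1). Shared: x=-7. PCs: A@2 B@2
Step 5: thread B executes B3 (x = x). Shared: x=-7. PCs: A@2 B@3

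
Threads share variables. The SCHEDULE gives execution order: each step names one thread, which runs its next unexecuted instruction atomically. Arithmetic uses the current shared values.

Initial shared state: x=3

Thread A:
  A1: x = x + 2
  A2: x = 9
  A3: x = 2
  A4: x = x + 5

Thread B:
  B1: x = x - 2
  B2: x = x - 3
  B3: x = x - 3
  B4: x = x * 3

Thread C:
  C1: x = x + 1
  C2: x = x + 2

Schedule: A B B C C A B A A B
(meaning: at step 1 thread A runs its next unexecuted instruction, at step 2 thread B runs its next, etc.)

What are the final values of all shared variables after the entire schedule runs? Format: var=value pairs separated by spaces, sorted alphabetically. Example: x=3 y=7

Step 1: thread A executes A1 (x = x + 2). Shared: x=5. PCs: A@1 B@0 C@0
Step 2: thread B executes B1 (x = x - 2). Shared: x=3. PCs: A@1 B@1 C@0
Step 3: thread B executes B2 (x = x - 3). Shared: x=0. PCs: A@1 B@2 C@0
Step 4: thread C executes C1 (x = x + 1). Shared: x=1. PCs: A@1 B@2 C@1
Step 5: thread C executes C2 (x = x + 2). Shared: x=3. PCs: A@1 B@2 C@2
Step 6: thread A executes A2 (x = 9). Shared: x=9. PCs: A@2 B@2 C@2
Step 7: thread B executes B3 (x = x - 3). Shared: x=6. PCs: A@2 B@3 C@2
Step 8: thread A executes A3 (x = 2). Shared: x=2. PCs: A@3 B@3 C@2
Step 9: thread A executes A4 (x = x + 5). Shared: x=7. PCs: A@4 B@3 C@2
Step 10: thread B executes B4 (x = x * 3). Shared: x=21. PCs: A@4 B@4 C@2

Answer: x=21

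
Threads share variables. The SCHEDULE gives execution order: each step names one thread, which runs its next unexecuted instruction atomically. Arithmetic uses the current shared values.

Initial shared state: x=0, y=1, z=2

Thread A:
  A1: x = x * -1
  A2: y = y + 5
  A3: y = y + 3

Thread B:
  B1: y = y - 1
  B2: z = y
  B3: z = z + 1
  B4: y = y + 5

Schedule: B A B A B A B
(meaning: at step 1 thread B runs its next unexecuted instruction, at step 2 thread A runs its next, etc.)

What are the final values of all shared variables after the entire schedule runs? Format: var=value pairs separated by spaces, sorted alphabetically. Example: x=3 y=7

Step 1: thread B executes B1 (y = y - 1). Shared: x=0 y=0 z=2. PCs: A@0 B@1
Step 2: thread A executes A1 (x = x * -1). Shared: x=0 y=0 z=2. PCs: A@1 B@1
Step 3: thread B executes B2 (z = y). Shared: x=0 y=0 z=0. PCs: A@1 B@2
Step 4: thread A executes A2 (y = y + 5). Shared: x=0 y=5 z=0. PCs: A@2 B@2
Step 5: thread B executes B3 (z = z + 1). Shared: x=0 y=5 z=1. PCs: A@2 B@3
Step 6: thread A executes A3 (y = y + 3). Shared: x=0 y=8 z=1. PCs: A@3 B@3
Step 7: thread B executes B4 (y = y + 5). Shared: x=0 y=13 z=1. PCs: A@3 B@4

Answer: x=0 y=13 z=1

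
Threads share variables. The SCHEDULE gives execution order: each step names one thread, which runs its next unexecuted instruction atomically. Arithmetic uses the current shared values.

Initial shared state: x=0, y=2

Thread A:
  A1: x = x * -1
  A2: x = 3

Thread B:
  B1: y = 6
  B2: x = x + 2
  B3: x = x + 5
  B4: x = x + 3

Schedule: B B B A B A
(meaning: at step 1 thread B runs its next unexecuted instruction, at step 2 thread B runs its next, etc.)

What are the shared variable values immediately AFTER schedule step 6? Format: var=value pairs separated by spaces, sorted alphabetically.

Step 1: thread B executes B1 (y = 6). Shared: x=0 y=6. PCs: A@0 B@1
Step 2: thread B executes B2 (x = x + 2). Shared: x=2 y=6. PCs: A@0 B@2
Step 3: thread B executes B3 (x = x + 5). Shared: x=7 y=6. PCs: A@0 B@3
Step 4: thread A executes A1 (x = x * -1). Shared: x=-7 y=6. PCs: A@1 B@3
Step 5: thread B executes B4 (x = x + 3). Shared: x=-4 y=6. PCs: A@1 B@4
Step 6: thread A executes A2 (x = 3). Shared: x=3 y=6. PCs: A@2 B@4

Answer: x=3 y=6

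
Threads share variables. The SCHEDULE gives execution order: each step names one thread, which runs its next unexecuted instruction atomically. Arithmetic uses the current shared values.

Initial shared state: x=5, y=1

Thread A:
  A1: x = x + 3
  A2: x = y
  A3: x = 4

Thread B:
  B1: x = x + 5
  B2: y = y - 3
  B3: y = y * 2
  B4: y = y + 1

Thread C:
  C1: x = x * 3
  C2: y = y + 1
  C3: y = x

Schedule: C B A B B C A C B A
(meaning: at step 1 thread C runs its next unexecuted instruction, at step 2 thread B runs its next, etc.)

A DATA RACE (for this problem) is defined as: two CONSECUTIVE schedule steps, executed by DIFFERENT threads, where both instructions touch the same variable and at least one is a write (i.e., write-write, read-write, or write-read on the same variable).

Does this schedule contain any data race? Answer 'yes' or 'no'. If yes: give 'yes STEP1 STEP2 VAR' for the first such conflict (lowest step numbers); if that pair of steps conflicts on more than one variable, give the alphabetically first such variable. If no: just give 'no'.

Answer: yes 1 2 x

Derivation:
Steps 1,2: C(x = x * 3) vs B(x = x + 5). RACE on x (W-W).
Steps 2,3: B(x = x + 5) vs A(x = x + 3). RACE on x (W-W).
Steps 3,4: A(r=x,w=x) vs B(r=y,w=y). No conflict.
Steps 4,5: same thread (B). No race.
Steps 5,6: B(y = y * 2) vs C(y = y + 1). RACE on y (W-W).
Steps 6,7: C(y = y + 1) vs A(x = y). RACE on y (W-R).
Steps 7,8: A(x = y) vs C(y = x). RACE on x (W-R), y (R-W). Multiple vars; alphabetically first is x.
Steps 8,9: C(y = x) vs B(y = y + 1). RACE on y (W-W).
Steps 9,10: B(r=y,w=y) vs A(r=-,w=x). No conflict.
First conflict at steps 1,2.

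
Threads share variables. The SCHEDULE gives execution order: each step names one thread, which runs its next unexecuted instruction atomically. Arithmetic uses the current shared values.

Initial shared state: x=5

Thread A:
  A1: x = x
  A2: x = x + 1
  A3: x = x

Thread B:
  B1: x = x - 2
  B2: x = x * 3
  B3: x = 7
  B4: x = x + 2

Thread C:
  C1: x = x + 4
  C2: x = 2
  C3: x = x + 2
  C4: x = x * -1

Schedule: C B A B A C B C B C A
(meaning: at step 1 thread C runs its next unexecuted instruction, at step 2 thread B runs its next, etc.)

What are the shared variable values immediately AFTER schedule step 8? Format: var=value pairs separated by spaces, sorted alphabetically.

Step 1: thread C executes C1 (x = x + 4). Shared: x=9. PCs: A@0 B@0 C@1
Step 2: thread B executes B1 (x = x - 2). Shared: x=7. PCs: A@0 B@1 C@1
Step 3: thread A executes A1 (x = x). Shared: x=7. PCs: A@1 B@1 C@1
Step 4: thread B executes B2 (x = x * 3). Shared: x=21. PCs: A@1 B@2 C@1
Step 5: thread A executes A2 (x = x + 1). Shared: x=22. PCs: A@2 B@2 C@1
Step 6: thread C executes C2 (x = 2). Shared: x=2. PCs: A@2 B@2 C@2
Step 7: thread B executes B3 (x = 7). Shared: x=7. PCs: A@2 B@3 C@2
Step 8: thread C executes C3 (x = x + 2). Shared: x=9. PCs: A@2 B@3 C@3

Answer: x=9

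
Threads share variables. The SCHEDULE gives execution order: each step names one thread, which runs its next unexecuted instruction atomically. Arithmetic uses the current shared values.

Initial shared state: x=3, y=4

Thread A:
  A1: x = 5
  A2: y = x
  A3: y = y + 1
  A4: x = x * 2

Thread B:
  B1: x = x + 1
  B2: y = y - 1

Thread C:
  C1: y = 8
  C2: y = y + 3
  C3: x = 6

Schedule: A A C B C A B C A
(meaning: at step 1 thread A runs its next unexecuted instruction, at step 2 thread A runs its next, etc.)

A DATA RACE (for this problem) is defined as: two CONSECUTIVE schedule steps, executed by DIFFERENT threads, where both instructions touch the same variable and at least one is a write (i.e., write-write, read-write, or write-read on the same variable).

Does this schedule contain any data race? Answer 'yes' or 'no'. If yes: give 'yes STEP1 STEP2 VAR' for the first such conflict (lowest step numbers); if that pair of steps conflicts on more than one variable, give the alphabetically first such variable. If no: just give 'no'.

Steps 1,2: same thread (A). No race.
Steps 2,3: A(y = x) vs C(y = 8). RACE on y (W-W).
Steps 3,4: C(r=-,w=y) vs B(r=x,w=x). No conflict.
Steps 4,5: B(r=x,w=x) vs C(r=y,w=y). No conflict.
Steps 5,6: C(y = y + 3) vs A(y = y + 1). RACE on y (W-W).
Steps 6,7: A(y = y + 1) vs B(y = y - 1). RACE on y (W-W).
Steps 7,8: B(r=y,w=y) vs C(r=-,w=x). No conflict.
Steps 8,9: C(x = 6) vs A(x = x * 2). RACE on x (W-W).
First conflict at steps 2,3.

Answer: yes 2 3 y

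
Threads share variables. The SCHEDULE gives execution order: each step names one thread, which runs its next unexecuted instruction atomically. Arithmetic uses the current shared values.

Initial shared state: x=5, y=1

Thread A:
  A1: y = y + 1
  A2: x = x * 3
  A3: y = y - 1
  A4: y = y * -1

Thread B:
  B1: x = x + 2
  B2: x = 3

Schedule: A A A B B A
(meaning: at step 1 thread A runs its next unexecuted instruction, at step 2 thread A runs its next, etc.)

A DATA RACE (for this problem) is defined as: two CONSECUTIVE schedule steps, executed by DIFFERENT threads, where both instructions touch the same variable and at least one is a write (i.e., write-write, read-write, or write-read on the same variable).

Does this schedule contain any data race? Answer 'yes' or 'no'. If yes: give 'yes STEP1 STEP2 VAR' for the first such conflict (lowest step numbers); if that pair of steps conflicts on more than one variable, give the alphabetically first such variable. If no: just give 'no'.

Steps 1,2: same thread (A). No race.
Steps 2,3: same thread (A). No race.
Steps 3,4: A(r=y,w=y) vs B(r=x,w=x). No conflict.
Steps 4,5: same thread (B). No race.
Steps 5,6: B(r=-,w=x) vs A(r=y,w=y). No conflict.

Answer: no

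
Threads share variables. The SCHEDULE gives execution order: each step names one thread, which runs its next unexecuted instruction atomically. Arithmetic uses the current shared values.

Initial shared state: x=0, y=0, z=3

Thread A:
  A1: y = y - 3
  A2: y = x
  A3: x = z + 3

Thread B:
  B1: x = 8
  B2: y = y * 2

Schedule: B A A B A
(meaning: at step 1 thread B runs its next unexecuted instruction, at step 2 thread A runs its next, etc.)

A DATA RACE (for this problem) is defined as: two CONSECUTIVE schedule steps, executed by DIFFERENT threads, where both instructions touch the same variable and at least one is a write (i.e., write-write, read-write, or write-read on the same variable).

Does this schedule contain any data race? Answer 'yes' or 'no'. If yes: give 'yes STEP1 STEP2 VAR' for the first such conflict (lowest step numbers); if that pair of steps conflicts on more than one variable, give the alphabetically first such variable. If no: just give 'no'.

Steps 1,2: B(r=-,w=x) vs A(r=y,w=y). No conflict.
Steps 2,3: same thread (A). No race.
Steps 3,4: A(y = x) vs B(y = y * 2). RACE on y (W-W).
Steps 4,5: B(r=y,w=y) vs A(r=z,w=x). No conflict.
First conflict at steps 3,4.

Answer: yes 3 4 y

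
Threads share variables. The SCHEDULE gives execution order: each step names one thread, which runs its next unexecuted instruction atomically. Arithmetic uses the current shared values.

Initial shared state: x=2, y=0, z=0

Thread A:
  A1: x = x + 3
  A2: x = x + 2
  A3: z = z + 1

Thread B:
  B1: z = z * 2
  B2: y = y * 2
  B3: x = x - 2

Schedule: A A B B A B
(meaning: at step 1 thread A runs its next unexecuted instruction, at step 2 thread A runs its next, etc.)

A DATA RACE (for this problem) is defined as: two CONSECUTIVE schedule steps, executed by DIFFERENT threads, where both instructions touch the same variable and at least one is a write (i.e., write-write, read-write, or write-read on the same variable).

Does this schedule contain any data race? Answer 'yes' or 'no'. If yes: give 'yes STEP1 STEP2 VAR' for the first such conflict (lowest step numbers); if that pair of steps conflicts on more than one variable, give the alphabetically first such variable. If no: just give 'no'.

Steps 1,2: same thread (A). No race.
Steps 2,3: A(r=x,w=x) vs B(r=z,w=z). No conflict.
Steps 3,4: same thread (B). No race.
Steps 4,5: B(r=y,w=y) vs A(r=z,w=z). No conflict.
Steps 5,6: A(r=z,w=z) vs B(r=x,w=x). No conflict.

Answer: no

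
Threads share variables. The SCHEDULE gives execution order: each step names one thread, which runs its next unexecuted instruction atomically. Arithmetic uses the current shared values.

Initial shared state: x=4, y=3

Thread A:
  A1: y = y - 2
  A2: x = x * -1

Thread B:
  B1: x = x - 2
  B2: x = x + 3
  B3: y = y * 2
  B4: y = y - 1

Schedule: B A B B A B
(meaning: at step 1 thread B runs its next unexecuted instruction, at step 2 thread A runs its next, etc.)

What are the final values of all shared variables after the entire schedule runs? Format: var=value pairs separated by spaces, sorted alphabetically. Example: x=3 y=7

Answer: x=-5 y=1

Derivation:
Step 1: thread B executes B1 (x = x - 2). Shared: x=2 y=3. PCs: A@0 B@1
Step 2: thread A executes A1 (y = y - 2). Shared: x=2 y=1. PCs: A@1 B@1
Step 3: thread B executes B2 (x = x + 3). Shared: x=5 y=1. PCs: A@1 B@2
Step 4: thread B executes B3 (y = y * 2). Shared: x=5 y=2. PCs: A@1 B@3
Step 5: thread A executes A2 (x = x * -1). Shared: x=-5 y=2. PCs: A@2 B@3
Step 6: thread B executes B4 (y = y - 1). Shared: x=-5 y=1. PCs: A@2 B@4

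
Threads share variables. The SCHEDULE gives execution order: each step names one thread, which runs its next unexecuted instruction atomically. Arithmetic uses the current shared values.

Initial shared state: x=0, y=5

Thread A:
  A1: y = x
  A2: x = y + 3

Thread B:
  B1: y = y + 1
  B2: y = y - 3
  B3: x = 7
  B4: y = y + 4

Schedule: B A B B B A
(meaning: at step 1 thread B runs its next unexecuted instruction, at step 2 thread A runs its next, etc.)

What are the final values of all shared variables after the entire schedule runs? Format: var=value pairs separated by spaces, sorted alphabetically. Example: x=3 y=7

Answer: x=4 y=1

Derivation:
Step 1: thread B executes B1 (y = y + 1). Shared: x=0 y=6. PCs: A@0 B@1
Step 2: thread A executes A1 (y = x). Shared: x=0 y=0. PCs: A@1 B@1
Step 3: thread B executes B2 (y = y - 3). Shared: x=0 y=-3. PCs: A@1 B@2
Step 4: thread B executes B3 (x = 7). Shared: x=7 y=-3. PCs: A@1 B@3
Step 5: thread B executes B4 (y = y + 4). Shared: x=7 y=1. PCs: A@1 B@4
Step 6: thread A executes A2 (x = y + 3). Shared: x=4 y=1. PCs: A@2 B@4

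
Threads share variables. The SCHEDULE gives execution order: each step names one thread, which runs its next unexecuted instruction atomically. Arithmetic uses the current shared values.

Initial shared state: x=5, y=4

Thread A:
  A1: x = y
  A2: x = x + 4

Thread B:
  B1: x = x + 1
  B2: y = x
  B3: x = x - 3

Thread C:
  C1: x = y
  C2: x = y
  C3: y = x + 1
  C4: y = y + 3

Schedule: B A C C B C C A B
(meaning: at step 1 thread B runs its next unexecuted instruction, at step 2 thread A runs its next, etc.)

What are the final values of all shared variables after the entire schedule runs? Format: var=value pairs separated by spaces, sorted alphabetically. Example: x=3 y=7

Answer: x=5 y=8

Derivation:
Step 1: thread B executes B1 (x = x + 1). Shared: x=6 y=4. PCs: A@0 B@1 C@0
Step 2: thread A executes A1 (x = y). Shared: x=4 y=4. PCs: A@1 B@1 C@0
Step 3: thread C executes C1 (x = y). Shared: x=4 y=4. PCs: A@1 B@1 C@1
Step 4: thread C executes C2 (x = y). Shared: x=4 y=4. PCs: A@1 B@1 C@2
Step 5: thread B executes B2 (y = x). Shared: x=4 y=4. PCs: A@1 B@2 C@2
Step 6: thread C executes C3 (y = x + 1). Shared: x=4 y=5. PCs: A@1 B@2 C@3
Step 7: thread C executes C4 (y = y + 3). Shared: x=4 y=8. PCs: A@1 B@2 C@4
Step 8: thread A executes A2 (x = x + 4). Shared: x=8 y=8. PCs: A@2 B@2 C@4
Step 9: thread B executes B3 (x = x - 3). Shared: x=5 y=8. PCs: A@2 B@3 C@4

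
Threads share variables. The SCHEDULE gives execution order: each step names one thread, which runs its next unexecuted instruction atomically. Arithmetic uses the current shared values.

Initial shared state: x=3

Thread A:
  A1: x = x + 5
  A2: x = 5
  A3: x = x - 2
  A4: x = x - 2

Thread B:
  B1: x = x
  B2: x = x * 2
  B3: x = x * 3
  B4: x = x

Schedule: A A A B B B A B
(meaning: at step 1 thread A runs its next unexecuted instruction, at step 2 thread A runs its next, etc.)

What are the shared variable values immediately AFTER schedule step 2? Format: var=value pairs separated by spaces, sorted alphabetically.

Step 1: thread A executes A1 (x = x + 5). Shared: x=8. PCs: A@1 B@0
Step 2: thread A executes A2 (x = 5). Shared: x=5. PCs: A@2 B@0

Answer: x=5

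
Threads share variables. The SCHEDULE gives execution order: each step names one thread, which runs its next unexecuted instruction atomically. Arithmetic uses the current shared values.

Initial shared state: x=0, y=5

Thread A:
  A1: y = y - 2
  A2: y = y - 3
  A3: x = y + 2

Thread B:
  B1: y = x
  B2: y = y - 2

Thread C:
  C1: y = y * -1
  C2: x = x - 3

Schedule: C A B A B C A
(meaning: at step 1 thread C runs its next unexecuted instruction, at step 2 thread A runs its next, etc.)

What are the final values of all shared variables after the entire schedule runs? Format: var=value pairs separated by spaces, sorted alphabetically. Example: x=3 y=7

Step 1: thread C executes C1 (y = y * -1). Shared: x=0 y=-5. PCs: A@0 B@0 C@1
Step 2: thread A executes A1 (y = y - 2). Shared: x=0 y=-7. PCs: A@1 B@0 C@1
Step 3: thread B executes B1 (y = x). Shared: x=0 y=0. PCs: A@1 B@1 C@1
Step 4: thread A executes A2 (y = y - 3). Shared: x=0 y=-3. PCs: A@2 B@1 C@1
Step 5: thread B executes B2 (y = y - 2). Shared: x=0 y=-5. PCs: A@2 B@2 C@1
Step 6: thread C executes C2 (x = x - 3). Shared: x=-3 y=-5. PCs: A@2 B@2 C@2
Step 7: thread A executes A3 (x = y + 2). Shared: x=-3 y=-5. PCs: A@3 B@2 C@2

Answer: x=-3 y=-5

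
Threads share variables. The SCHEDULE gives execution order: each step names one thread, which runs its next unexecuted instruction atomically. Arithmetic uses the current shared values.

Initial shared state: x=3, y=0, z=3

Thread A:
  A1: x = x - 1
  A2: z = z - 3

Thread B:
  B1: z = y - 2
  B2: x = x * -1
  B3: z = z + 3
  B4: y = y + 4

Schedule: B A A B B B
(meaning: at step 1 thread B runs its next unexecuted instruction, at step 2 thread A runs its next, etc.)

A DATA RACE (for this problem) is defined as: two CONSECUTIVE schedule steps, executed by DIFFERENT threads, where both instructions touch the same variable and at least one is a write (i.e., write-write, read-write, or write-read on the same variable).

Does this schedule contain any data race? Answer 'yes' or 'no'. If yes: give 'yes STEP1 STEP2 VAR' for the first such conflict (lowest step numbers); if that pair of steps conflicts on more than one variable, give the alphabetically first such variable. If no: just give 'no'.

Answer: no

Derivation:
Steps 1,2: B(r=y,w=z) vs A(r=x,w=x). No conflict.
Steps 2,3: same thread (A). No race.
Steps 3,4: A(r=z,w=z) vs B(r=x,w=x). No conflict.
Steps 4,5: same thread (B). No race.
Steps 5,6: same thread (B). No race.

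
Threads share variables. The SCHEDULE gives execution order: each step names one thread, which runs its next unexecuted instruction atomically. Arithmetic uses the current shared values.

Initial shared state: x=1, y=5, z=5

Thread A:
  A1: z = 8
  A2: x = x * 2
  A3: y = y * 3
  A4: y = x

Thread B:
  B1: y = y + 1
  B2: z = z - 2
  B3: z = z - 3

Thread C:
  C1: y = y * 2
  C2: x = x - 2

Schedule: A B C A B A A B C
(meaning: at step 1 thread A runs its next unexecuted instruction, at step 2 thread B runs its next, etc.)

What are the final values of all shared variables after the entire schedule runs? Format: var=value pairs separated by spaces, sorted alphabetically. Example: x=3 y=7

Step 1: thread A executes A1 (z = 8). Shared: x=1 y=5 z=8. PCs: A@1 B@0 C@0
Step 2: thread B executes B1 (y = y + 1). Shared: x=1 y=6 z=8. PCs: A@1 B@1 C@0
Step 3: thread C executes C1 (y = y * 2). Shared: x=1 y=12 z=8. PCs: A@1 B@1 C@1
Step 4: thread A executes A2 (x = x * 2). Shared: x=2 y=12 z=8. PCs: A@2 B@1 C@1
Step 5: thread B executes B2 (z = z - 2). Shared: x=2 y=12 z=6. PCs: A@2 B@2 C@1
Step 6: thread A executes A3 (y = y * 3). Shared: x=2 y=36 z=6. PCs: A@3 B@2 C@1
Step 7: thread A executes A4 (y = x). Shared: x=2 y=2 z=6. PCs: A@4 B@2 C@1
Step 8: thread B executes B3 (z = z - 3). Shared: x=2 y=2 z=3. PCs: A@4 B@3 C@1
Step 9: thread C executes C2 (x = x - 2). Shared: x=0 y=2 z=3. PCs: A@4 B@3 C@2

Answer: x=0 y=2 z=3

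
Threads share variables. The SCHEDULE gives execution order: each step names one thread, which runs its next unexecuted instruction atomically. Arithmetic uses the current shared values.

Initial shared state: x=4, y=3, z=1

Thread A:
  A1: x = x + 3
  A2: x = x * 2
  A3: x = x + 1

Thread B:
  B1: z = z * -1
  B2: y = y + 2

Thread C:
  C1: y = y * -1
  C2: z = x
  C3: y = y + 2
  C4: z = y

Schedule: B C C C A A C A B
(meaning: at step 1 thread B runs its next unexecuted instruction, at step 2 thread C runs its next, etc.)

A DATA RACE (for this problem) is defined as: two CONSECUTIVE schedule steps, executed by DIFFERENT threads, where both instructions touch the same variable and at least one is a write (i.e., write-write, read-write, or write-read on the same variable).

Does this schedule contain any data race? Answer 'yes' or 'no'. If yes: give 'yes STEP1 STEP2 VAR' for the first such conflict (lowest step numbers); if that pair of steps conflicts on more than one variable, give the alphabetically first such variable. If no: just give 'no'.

Answer: no

Derivation:
Steps 1,2: B(r=z,w=z) vs C(r=y,w=y). No conflict.
Steps 2,3: same thread (C). No race.
Steps 3,4: same thread (C). No race.
Steps 4,5: C(r=y,w=y) vs A(r=x,w=x). No conflict.
Steps 5,6: same thread (A). No race.
Steps 6,7: A(r=x,w=x) vs C(r=y,w=z). No conflict.
Steps 7,8: C(r=y,w=z) vs A(r=x,w=x). No conflict.
Steps 8,9: A(r=x,w=x) vs B(r=y,w=y). No conflict.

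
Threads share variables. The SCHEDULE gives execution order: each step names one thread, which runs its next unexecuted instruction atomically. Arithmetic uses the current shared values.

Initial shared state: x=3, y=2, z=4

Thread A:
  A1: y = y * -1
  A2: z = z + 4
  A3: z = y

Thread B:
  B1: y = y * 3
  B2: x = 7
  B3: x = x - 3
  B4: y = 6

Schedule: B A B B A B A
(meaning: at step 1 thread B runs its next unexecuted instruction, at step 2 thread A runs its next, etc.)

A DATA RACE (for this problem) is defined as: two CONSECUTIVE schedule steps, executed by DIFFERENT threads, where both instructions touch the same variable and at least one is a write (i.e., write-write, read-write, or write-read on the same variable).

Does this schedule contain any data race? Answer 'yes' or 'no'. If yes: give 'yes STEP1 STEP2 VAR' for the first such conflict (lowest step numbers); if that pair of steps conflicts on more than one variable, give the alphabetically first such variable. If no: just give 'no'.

Steps 1,2: B(y = y * 3) vs A(y = y * -1). RACE on y (W-W).
Steps 2,3: A(r=y,w=y) vs B(r=-,w=x). No conflict.
Steps 3,4: same thread (B). No race.
Steps 4,5: B(r=x,w=x) vs A(r=z,w=z). No conflict.
Steps 5,6: A(r=z,w=z) vs B(r=-,w=y). No conflict.
Steps 6,7: B(y = 6) vs A(z = y). RACE on y (W-R).
First conflict at steps 1,2.

Answer: yes 1 2 y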